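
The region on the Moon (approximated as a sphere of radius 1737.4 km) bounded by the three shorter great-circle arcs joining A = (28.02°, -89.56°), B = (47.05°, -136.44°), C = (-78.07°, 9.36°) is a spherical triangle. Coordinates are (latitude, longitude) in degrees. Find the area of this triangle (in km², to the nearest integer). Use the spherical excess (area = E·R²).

Side lengths (central angles): a = 2.5546, b = 2.0805, c = 0.7152 rad; semiperimeter s = 2.6752.
By l'Huilier's theorem, tan(E/4) = √[tan(s/2) tan((s−a)/2) tan((s−b)/2) tan((s−c)/2)], giving spherical excess E = 1.3132 rad.
Area = E·R² = 1.3132 × (1737.4)² ≈ 3963917 km².

3963917 km²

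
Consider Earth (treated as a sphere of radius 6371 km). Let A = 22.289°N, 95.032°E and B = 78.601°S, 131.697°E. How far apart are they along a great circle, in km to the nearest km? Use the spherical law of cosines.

11454 km

In radians: φ₁ = 0.3890, φ₂ = -1.3718, Δλ = 36.665° = 0.6399 rad.
cos c = sin φ₁ sin φ₂ + cos φ₁ cos φ₂ cos Δλ = (0.3793)(-0.9803) + (0.9253)(0.1976)(0.8021) = -0.22511,
so c = arccos(-0.22511) = 1.79785 rad.
Distance = R·c = 6371 × 1.7978 ≈ 11454 km.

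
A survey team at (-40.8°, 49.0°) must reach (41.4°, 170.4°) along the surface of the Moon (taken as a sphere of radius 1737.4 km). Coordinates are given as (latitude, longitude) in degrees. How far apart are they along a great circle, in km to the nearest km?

4146 km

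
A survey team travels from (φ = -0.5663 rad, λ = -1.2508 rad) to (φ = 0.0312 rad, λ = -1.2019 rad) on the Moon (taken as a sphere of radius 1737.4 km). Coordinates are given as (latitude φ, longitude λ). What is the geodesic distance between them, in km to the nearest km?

1041 km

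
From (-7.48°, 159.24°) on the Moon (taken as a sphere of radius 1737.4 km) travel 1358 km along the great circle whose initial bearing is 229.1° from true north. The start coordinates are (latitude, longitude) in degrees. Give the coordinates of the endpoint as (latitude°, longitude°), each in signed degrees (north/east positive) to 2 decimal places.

-33.35°, 119.64°

Angular distance δ = d/R = 1358/1737.4 = 0.78163 rad; initial bearing θ = 3.9985 rad.
sin φ₂ = sin φ₁ cos δ + cos φ₁ sin δ cos θ = (-0.1302)(0.7098) + (0.9915)(0.7044)(-0.6547) = -0.5497, so φ₂ = -33.35°.
Δλ = atan2(sin θ sin δ cos φ₁, cos δ − sin φ₁ sin φ₂) = atan2(-0.5279, 0.6382) = -39.597°.
λ₂ = 159.240° − 39.597° = 119.64°.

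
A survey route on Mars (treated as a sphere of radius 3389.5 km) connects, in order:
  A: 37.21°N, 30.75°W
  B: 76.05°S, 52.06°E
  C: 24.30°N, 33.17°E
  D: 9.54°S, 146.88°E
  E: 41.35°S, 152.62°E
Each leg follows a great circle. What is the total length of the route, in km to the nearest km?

Leg A→B: central angle 2.1687 rad, distance 7350.6 km.
Leg B→C: central angle 1.7635 rad, distance 5977.3 km.
Leg C→D: central angle 2.0149 rad, distance 6829.4 km.
Leg D→E: central angle 0.5622 rad, distance 1905.5 km.
Total: 7350.6 + 5977.3 + 6829.4 + 1905.5 ≈ 22063 km.

22063 km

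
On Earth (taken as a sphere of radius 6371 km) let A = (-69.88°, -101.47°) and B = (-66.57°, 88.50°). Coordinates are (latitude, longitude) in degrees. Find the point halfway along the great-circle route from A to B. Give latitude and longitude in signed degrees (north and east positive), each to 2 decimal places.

-87.42°, 133.85°

The central angle between A and B is δ = 0.7571 rad.
With f = 0.5, the slerp weights are sin((1−f)δ)/sin δ = 0.5381 and sin(fδ)/sin δ = 0.5381.
Weighted sum of the unit vectors: (0.5381)·(-0.0684,-0.3371,-0.9390) + (0.5381)·(0.0104,0.3975,-0.9175) = (-0.0312, 0.0325, -0.9990).
Converting back: φ = atan2(z, √(x²+y²)) = -87.42°, λ = atan2(y, x) = 133.85°.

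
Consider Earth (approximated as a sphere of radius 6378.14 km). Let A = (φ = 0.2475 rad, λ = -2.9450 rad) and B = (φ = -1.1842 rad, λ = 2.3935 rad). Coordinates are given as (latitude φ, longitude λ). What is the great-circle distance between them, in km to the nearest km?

10100 km

With latitudes φ₁ = 14.181°, φ₂ = -67.850° and longitude difference Δλ = -54.126°:
cos c = sin φ₁ sin φ₂ + cos φ₁ cos φ₂ cos Δλ = (0.2450)(-0.9262) + (0.9695)(0.3770)(0.5860) = -0.01269,
so c = arccos(-0.01269) = 1.58349 rad.
Distance = R·c = 6378.14 × 1.5835 ≈ 10100 km.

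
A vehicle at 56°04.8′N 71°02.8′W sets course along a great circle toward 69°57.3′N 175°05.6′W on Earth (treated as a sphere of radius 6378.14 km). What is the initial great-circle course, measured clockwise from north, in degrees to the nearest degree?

331°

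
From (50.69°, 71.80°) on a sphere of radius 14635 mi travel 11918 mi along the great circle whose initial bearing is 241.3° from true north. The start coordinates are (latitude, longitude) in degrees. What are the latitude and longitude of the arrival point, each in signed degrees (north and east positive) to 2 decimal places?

Angular distance δ = d/R = 11918/14635 = 0.81435 rad; initial bearing θ = 4.2115 rad.
sin φ₂ = sin φ₁ cos δ + cos φ₁ sin δ cos θ = (0.7737)(0.6863) + (0.6335)(0.7273)(-0.4802) = 0.3098, so φ₂ = 18.05°.
Δλ = atan2(sin θ sin δ cos φ₁, cos δ − sin φ₁ sin φ₂) = atan2(-0.4041, 0.4467) = -42.139°.
λ₂ = 71.800° − 42.139° = 29.66°.

18.05°, 29.66°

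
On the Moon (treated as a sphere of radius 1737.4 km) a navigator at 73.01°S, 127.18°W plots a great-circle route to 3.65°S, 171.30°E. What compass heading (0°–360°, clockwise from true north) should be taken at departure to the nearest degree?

Δλ = -61.520° = -1.0737 rad.
y = sin Δλ · cos φ₂ = (-0.8790)(0.9980) = -0.8772
x = cos φ₁ sin φ₂ − sin φ₁ cos φ₂ cos Δλ = (0.2922)(-0.0637) − (-0.9564)(0.9980)(0.4769) = 0.4365
θ = atan2(y, x) = -63.54°; adding 360° gives 296°.

296°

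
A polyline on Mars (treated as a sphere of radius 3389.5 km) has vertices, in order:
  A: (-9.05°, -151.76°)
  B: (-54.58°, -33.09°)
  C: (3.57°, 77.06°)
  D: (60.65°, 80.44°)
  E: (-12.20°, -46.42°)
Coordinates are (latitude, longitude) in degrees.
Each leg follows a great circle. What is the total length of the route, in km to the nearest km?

Leg A→B: central angle 1.7177 rad, distance 5822.3 km.
Leg B→C: central angle 1.8235 rad, distance 6180.7 km.
Leg C→D: central angle 0.9972 rad, distance 3380.2 km.
Leg D→E: central angle 2.0619 rad, distance 6988.7 km.
Total: 5822.3 + 6180.7 + 3380.2 + 6988.7 ≈ 22372 km.

22372 km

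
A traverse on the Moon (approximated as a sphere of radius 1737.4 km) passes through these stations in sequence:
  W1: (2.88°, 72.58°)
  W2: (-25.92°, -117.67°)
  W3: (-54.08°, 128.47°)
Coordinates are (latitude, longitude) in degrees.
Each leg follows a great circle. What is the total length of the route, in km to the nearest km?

Leg W1→W2: central angle 2.7043 rad, distance 4698.4 km.
Leg W2→W3: central angle 1.4298 rad, distance 2484.1 km.
Total: 4698.4 + 2484.1 ≈ 7183 km.

7183 km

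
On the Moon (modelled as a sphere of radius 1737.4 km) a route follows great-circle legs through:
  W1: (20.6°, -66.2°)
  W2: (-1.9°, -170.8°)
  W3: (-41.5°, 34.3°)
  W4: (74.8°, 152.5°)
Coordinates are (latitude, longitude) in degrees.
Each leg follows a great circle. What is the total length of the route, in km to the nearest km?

11292 km

Leg W1→W2: central angle 1.8209 rad, distance 3163.6 km.
Leg W2→W3: central angle 2.2862 rad, distance 3972.0 km.
Leg W3→W4: central angle 2.3924 rad, distance 4156.5 km.
Total: 3163.6 + 3972.0 + 4156.5 ≈ 11292 km.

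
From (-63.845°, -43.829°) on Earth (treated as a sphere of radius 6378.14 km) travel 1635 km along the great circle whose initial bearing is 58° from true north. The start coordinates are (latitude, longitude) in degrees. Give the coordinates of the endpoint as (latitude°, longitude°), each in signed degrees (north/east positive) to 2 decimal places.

-54.00°, -22.37°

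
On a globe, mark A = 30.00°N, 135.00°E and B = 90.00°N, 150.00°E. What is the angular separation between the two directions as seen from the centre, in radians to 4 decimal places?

1.0472 rad

With latitudes φ₁ = 30.000°, φ₂ = 90.000° and longitude difference Δλ = 15.000°:
cos c = sin φ₁ sin φ₂ + cos φ₁ cos φ₂ cos Δλ = (0.5000)(1.0000) + (0.8660)(0.0000)(0.9659) = 0.50000,
so c = arccos(0.50000) = 1.04720 rad.
So the angular separation is 1.0472 rad.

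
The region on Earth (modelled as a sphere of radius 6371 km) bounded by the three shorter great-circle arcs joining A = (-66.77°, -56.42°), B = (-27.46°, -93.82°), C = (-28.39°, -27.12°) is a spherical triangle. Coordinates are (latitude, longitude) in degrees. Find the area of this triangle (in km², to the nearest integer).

Side lengths (central angles): a = 1.0145, b = 0.7384, c = 0.7929 rad; semiperimeter s = 1.2729.
By l'Huilier's theorem, tan(E/4) = √[tan(s/2) tan((s−a)/2) tan((s−b)/2) tan((s−c)/2)], giving spherical excess E = 0.3202 rad.
Area = E·R² = 0.3202 × (6371)² ≈ 12995764 km².

12995764 km²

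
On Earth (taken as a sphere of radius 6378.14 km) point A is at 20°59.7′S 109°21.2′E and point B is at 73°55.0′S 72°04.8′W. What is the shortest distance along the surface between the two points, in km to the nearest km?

9471 km

In radians: φ₁ = -0.3664, φ₂ = -1.2901, Δλ = 178.567° = 3.1166 rad.
cos c = sin φ₁ sin φ₂ + cos φ₁ cos φ₂ cos Δλ = (-0.3583)(-0.9609) + (0.9336)(0.2770)(-0.9997) = 0.08570,
so c = arccos(0.08570) = 1.48499 rad.
Distance = R·c = 6378.14 × 1.4850 ≈ 9471 km.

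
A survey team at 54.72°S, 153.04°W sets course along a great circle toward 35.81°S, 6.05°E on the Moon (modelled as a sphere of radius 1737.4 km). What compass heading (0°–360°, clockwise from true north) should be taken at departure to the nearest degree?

With φ₁ = -0.9550, φ₂ = -0.6250, Δλ = 2.7766 rad, the forward-azimuth formula gives
θ = atan2( sin Δλ cos φ₂ , cos φ₁ sin φ₂ − sin φ₁ cos φ₂ cos Δλ ) = atan2(0.2894, -0.9564) = 163.16°.
So the initial bearing is 163°.

163°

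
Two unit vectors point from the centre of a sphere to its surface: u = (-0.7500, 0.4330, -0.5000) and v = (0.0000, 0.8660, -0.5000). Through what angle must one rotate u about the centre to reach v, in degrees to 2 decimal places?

u·v = 0.6250; |u| = 1.0000, |v| = 1.0000.
cos θ = (u·v)/(|u||v|) = 0.6250, so θ = 51.32°.

51.32°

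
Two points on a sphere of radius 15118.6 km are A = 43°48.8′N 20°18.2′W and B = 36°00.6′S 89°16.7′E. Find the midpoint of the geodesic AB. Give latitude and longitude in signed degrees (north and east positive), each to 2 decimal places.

6.72°, 39.11°

Central angle δ = 2.2176 rad. Interpolating on the sphere with fraction f = 0.5:
P = [sin((1−f)δ)·A + sin(fδ)·B] / sin δ = 1.1218·A + 1.1218·B in Cartesian coordinates,
giving P = (0.7706, 0.6265, 0.1171), i.e. latitude 6.72°, longitude 39.11°.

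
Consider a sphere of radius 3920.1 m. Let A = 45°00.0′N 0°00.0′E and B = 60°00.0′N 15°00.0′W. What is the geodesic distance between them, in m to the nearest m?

In radians: φ₁ = 0.7854, φ₂ = 1.0472, Δλ = -15.000° = -0.2618 rad.
cos c = sin φ₁ sin φ₂ + cos φ₁ cos φ₂ cos Δλ = (0.7071)(0.8660) + (0.7071)(0.5000)(0.9659) = 0.95388,
so c = arccos(0.95388) = 0.30489 rad.
Distance = R·c = 3920.1 × 0.3049 ≈ 1195 m.

1195 m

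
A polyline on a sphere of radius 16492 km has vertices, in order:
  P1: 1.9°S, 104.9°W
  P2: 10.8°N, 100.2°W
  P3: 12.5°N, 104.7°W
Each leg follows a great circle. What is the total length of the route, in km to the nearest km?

5255 km

Leg P1→P2: central angle 0.2362 rad, distance 3895.5 km.
Leg P2→P3: central angle 0.0824 rad, distance 1359.6 km.
Total: 3895.5 + 1359.6 ≈ 5255 km.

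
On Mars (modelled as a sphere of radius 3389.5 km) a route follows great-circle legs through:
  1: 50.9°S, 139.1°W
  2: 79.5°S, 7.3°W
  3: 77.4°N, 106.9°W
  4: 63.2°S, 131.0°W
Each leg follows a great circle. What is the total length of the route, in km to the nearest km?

20888 km

Leg 1→2: central angle 0.8142 rad, distance 2759.8 km.
Leg 2→3: central angle 2.8809 rad, distance 9764.7 km.
Leg 3→4: central angle 2.4676 rad, distance 8363.8 km.
Total: 2759.8 + 9764.7 + 8363.8 ≈ 20888 km.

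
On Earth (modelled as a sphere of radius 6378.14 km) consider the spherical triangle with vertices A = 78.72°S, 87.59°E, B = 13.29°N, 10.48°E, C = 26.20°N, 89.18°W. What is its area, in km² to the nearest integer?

110632192 km²

Side lengths (central angles): a = 1.6158, b = 2.2246, c = 1.7548 rad; semiperimeter s = 2.7976.
By l'Huilier's theorem, tan(E/4) = √[tan(s/2) tan((s−a)/2) tan((s−b)/2) tan((s−c)/2)], giving spherical excess E = 2.7195 rad.
Area = E·R² = 2.7195 × (6378.14)² ≈ 110632192 km².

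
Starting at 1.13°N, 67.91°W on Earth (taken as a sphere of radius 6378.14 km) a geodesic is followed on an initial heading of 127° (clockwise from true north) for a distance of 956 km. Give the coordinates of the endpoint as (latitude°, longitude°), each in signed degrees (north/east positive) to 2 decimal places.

Angular distance δ = d/R = 956/6378.14 = 0.14989 rad; initial bearing θ = 2.2166 rad.
sin φ₂ = sin φ₁ cos δ + cos φ₁ sin δ cos θ = (0.0197)(0.9888) + (0.9998)(0.1493)(-0.6018) = -0.0703, so φ₂ = -4.03°.
Δλ = atan2(sin θ sin δ cos φ₁, cos δ − sin φ₁ sin φ₂) = atan2(0.1192, 0.9902) = 6.866°.
λ₂ = -67.910° + 6.866° = -61.04°.

-4.03°, -61.04°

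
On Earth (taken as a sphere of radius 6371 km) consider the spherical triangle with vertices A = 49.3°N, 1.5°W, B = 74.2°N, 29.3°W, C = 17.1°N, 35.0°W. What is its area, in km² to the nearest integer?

Side lengths (central angles): a = 0.9981, b = 0.7338, c = 0.4810 rad; semiperimeter s = 1.1064.
By l'Huilier's theorem, tan(E/4) = √[tan(s/2) tan((s−a)/2) tan((s−b)/2) tan((s−c)/2)], giving spherical excess E = 0.1806 rad.
Area = E·R² = 0.1806 × (6371)² ≈ 7328797 km².

7328797 km²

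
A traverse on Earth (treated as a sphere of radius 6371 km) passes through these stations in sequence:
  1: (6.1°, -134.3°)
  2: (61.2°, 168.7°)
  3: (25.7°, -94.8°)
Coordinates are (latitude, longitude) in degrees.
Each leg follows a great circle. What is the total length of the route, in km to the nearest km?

Leg 1→2: central angle 1.2089 rad, distance 7702.1 km.
Leg 2→3: central angle 1.2336 rad, distance 7859.0 km.
Total: 7702.1 + 7859.0 ≈ 15561 km.

15561 km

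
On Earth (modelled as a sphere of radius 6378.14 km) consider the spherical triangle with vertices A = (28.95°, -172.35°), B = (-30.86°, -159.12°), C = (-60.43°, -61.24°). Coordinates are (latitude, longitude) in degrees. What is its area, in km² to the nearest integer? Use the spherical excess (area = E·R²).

Side lengths (central angles): a = 1.1723, b = 2.1853, c = 1.0668 rad; semiperimeter s = 2.2122.
By l'Huilier's theorem, tan(E/4) = √[tan(s/2) tan((s−a)/2) tan((s−b)/2) tan((s−c)/2)], giving spherical excess E = 0.3968 rad.
Area = E·R² = 0.3968 × (6378.14)² ≈ 16141239 km².

16141239 km²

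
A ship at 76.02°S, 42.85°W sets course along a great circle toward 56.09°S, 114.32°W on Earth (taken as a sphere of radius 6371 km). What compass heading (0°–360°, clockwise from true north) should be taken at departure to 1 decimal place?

266.9°

Δλ = -71.470° = -1.2474 rad.
y = sin Δλ · cos φ₂ = (-0.9482)(0.5579) = -0.5290
x = cos φ₁ sin φ₂ − sin φ₁ cos φ₂ cos Δλ = (0.2416)(-0.8299) − (-0.9704)(0.5579)(0.3178) = -0.0284
θ = atan2(y, x) = -93.08°; adding 360° gives 266.9°.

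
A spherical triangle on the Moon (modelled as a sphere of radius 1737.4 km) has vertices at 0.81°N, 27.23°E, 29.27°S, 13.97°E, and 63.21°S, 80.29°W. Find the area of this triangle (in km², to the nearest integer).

Side lengths (central angles): a = 1.1514, b = 1.7196, c = 0.5697 rad; semiperimeter s = 1.7203.
By l'Huilier's theorem, tan(E/4) = √[tan(s/2) tan((s−a)/2) tan((s−b)/2) tan((s−c)/2)], giving spherical excess E = 0.0353 rad.
Area = E·R² = 0.0353 × (1737.4)² ≈ 106528 km².

106528 km²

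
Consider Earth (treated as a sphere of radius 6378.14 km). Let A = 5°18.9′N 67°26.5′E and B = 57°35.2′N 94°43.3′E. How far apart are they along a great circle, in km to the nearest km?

6285 km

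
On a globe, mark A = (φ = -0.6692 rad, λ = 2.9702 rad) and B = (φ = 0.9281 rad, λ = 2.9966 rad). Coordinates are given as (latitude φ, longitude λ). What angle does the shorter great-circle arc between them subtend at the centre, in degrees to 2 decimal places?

91.53°

With latitudes φ₁ = -38.342°, φ₂ = 53.176° and longitude difference Δλ = 1.513°:
cos c = sin φ₁ sin φ₂ + cos φ₁ cos φ₂ cos Δλ = (-0.6204)(0.8005) + (0.7843)(0.5994)(0.9997) = -0.02666,
so c = arccos(-0.02666) = 1.59746 rad.
So the angular separation is 91.53°.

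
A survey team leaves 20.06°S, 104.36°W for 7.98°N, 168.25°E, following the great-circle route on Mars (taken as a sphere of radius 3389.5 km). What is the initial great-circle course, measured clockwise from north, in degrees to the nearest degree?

Δλ = -87.390° = -1.5252 rad.
y = sin Δλ · cos φ₂ = (-0.9990)(0.9903) = -0.9893
x = cos φ₁ sin φ₂ − sin φ₁ cos φ₂ cos Δλ = (0.9393)(0.1388) − (-0.3430)(0.9903)(0.0455) = 0.1459
θ = atan2(y, x) = -81.61°; adding 360° gives 278°.

278°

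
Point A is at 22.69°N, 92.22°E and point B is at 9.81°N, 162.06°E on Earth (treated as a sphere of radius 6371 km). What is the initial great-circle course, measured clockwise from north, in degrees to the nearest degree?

88°

With φ₁ = 0.3960, φ₂ = 0.1712, Δλ = 1.2189 rad, the forward-azimuth formula gives
θ = atan2( sin Δλ cos φ₂ , cos φ₁ sin φ₂ − sin φ₁ cos φ₂ cos Δλ ) = atan2(0.9250, 0.0262) = 88.38°.
So the initial bearing is 88°.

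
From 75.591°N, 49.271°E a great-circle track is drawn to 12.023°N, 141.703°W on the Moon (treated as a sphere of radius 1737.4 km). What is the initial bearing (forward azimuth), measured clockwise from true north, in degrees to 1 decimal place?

With φ₁ = 1.3193, φ₂ = 0.2098, Δλ = 2.9501 rad, the forward-azimuth formula gives
θ = atan2( sin Δλ cos φ₂ , cos φ₁ sin φ₂ − sin φ₁ cos φ₂ cos Δλ ) = atan2(0.1862, 0.9818) = 10.74°.
So the initial bearing is 10.7°.

10.7°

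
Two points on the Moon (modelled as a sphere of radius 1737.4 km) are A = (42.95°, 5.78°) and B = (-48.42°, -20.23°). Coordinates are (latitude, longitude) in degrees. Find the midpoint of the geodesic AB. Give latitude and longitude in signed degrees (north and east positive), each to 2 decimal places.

The central angle between A and B is δ = 1.6440 rad.
With f = 0.5, the slerp weights are sin((1−f)δ)/sin δ = 0.7345 and sin(fδ)/sin δ = 0.7345.
Weighted sum of the unit vectors: (0.7345)·(0.7282,0.0737,0.6814) + (0.7345)·(0.6227,-0.2295,-0.7480) = (0.9922, -0.1144, -0.0490).
Converting back: φ = atan2(z, √(x²+y²)) = -2.81°, λ = atan2(y, x) = -6.58°.

-2.81°, -6.58°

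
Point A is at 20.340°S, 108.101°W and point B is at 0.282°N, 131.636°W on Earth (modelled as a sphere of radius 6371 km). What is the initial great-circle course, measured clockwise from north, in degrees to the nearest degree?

With φ₁ = -0.3550, φ₂ = 0.0049, Δλ = -0.4108 rad, the forward-azimuth formula gives
θ = atan2( sin Δλ cos φ₂ , cos φ₁ sin φ₂ − sin φ₁ cos φ₂ cos Δλ ) = atan2(-0.3993, 0.3233) = -51.01°.
Adding 360° brings this into [0°, 360°): 309°.

309°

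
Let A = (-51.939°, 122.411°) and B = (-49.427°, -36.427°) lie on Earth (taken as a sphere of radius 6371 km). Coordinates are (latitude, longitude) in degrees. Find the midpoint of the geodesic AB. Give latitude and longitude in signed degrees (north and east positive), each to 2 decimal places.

-81.36°, 34.84°

The central angle between A and B is δ = 1.3448 rad.
With f = 0.5, the slerp weights are sin((1−f)δ)/sin δ = 0.6391 and sin(fδ)/sin δ = 0.6391.
Weighted sum of the unit vectors: (0.6391)·(-0.3304,0.5205,-0.7874) + (0.6391)·(0.5233,-0.3862,-0.7596) = (0.1233, 0.0858, -0.9887).
Converting back: φ = atan2(z, √(x²+y²)) = -81.36°, λ = atan2(y, x) = 34.84°.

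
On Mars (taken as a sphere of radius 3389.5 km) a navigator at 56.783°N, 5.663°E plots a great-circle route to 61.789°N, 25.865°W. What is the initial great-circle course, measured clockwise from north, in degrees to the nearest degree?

Δλ = -31.528° = -0.5503 rad.
y = sin Δλ · cos φ₂ = (-0.5229)(0.4727) = -0.2472
x = cos φ₁ sin φ₂ − sin φ₁ cos φ₂ cos Δλ = (0.5478)(0.8812) − (0.8366)(0.4727)(0.8524) = 0.1456
θ = atan2(y, x) = -59.49°; adding 360° gives 301°.

301°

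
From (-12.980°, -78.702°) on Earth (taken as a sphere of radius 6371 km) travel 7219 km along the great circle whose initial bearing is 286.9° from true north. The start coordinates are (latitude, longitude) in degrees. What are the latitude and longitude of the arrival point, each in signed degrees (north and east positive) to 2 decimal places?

9.29°, -140.12°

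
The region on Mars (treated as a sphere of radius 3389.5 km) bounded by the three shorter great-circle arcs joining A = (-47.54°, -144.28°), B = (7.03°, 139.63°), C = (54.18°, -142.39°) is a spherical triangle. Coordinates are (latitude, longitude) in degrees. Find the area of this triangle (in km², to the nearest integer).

Side lengths (central angles): a = 1.3488, b = 1.7756, c = 1.5000 rad; semiperimeter s = 2.3122.
By l'Huilier's theorem, tan(E/4) = √[tan(s/2) tan((s−a)/2) tan((s−b)/2) tan((s−c)/2)], giving spherical excess E = 1.4339 rad.
Area = E·R² = 1.4339 × (3389.5)² ≈ 16473478 km².

16473478 km²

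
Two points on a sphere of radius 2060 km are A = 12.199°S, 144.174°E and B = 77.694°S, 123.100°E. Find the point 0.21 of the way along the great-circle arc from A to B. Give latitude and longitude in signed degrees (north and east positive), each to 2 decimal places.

The central angle between A and B is δ = 1.1584 rad.
With f = 0.21, the slerp weights are sin((1−f)δ)/sin δ = 0.8652 and sin(fδ)/sin δ = 0.2629.
Weighted sum of the unit vectors: (0.8652)·(-0.7925,0.5721,-0.2113) + (0.2629)·(-0.1164,0.1785,-0.9770) = (-0.7162, 0.5419, -0.4397).
Converting back: φ = atan2(z, √(x²+y²)) = -26.08°, λ = atan2(y, x) = 142.89°.

-26.08°, 142.89°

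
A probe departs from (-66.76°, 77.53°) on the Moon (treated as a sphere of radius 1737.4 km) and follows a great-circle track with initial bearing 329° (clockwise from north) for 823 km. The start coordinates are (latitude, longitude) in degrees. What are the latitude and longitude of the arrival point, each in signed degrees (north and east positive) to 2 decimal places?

-41.56°, 59.23°

Angular distance δ = d/R = 823/1737.4 = 0.47370 rad; initial bearing θ = 5.7421 rad.
sin φ₂ = sin φ₁ cos δ + cos φ₁ sin δ cos θ = (-0.9189)(0.8899) + (0.3946)(0.4562)(0.8572) = -0.6634, so φ₂ = -41.56°.
Δλ = atan2(sin θ sin δ cos φ₁, cos δ − sin φ₁ sin φ₂) = atan2(-0.0927, 0.2803) = -18.300°.
λ₂ = 77.530° − 18.300° = 59.23°.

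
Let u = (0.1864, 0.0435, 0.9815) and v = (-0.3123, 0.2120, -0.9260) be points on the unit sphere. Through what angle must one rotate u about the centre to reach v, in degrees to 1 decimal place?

163.3°

u·v = -0.9579; |u| = 1.0000, |v| = 1.0000.
cos θ = (u·v)/(|u||v|) = -0.9579, so θ = 163.3°.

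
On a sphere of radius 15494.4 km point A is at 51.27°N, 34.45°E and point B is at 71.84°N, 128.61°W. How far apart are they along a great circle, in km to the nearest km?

15228 km

With latitudes φ₁ = 51.270°, φ₂ = 71.840° and longitude difference Δλ = -163.060°:
Haversine: a = sin²(Δφ/2) + cos φ₁ cos φ₂ sin²(Δλ/2) = 0.0319 + (0.6257)(0.3117)(0.9783) = 0.22265.
Central angle c = 2·arcsin(√a) = 0.98278 rad.
Distance = R·c = 15494.4 × 0.9828 ≈ 15228 km.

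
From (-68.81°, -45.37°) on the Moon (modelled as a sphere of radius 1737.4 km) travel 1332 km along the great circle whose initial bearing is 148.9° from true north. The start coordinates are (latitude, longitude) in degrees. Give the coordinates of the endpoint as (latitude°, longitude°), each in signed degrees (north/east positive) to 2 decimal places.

Angular distance δ = d/R = 1332/1737.4 = 0.76666 rad; initial bearing θ = 2.5988 rad.
sin φ₂ = sin φ₁ cos δ + cos φ₁ sin δ cos θ = (-0.9324)(0.7202) + (0.3615)(0.6937)(-0.8563) = -0.8862, so φ₂ = -62.41°.
Δλ = atan2(sin θ sin δ cos φ₁, cos δ − sin φ₁ sin φ₂) = atan2(0.1295, -0.1061) = 129.322°.
λ₂ = -45.370° + 129.322° = 83.95°.

-62.41°, 83.95°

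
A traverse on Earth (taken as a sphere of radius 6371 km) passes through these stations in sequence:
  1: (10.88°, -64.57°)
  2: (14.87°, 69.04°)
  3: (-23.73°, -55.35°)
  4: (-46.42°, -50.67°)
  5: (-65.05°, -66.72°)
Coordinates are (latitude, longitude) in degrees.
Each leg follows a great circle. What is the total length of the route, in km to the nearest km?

33133 km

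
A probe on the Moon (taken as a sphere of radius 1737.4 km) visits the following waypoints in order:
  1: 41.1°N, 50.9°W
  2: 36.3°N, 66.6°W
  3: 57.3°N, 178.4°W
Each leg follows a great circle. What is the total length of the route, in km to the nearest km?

Leg 1→2: central angle 0.2293 rad, distance 398.3 km.
Leg 2→3: central angle 1.2276 rad, distance 2132.8 km.
Total: 398.3 + 2132.8 ≈ 2531 km.

2531 km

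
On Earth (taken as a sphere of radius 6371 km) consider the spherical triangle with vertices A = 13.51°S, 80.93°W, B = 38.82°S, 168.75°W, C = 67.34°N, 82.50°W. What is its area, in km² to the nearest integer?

63742000 km²

Side lengths (central angles): a = 2.1638, b = 1.4112, c = 1.3946 rad; semiperimeter s = 2.4848.
By l'Huilier's theorem, tan(E/4) = √[tan(s/2) tan((s−a)/2) tan((s−b)/2) tan((s−c)/2)], giving spherical excess E = 1.5704 rad.
Area = E·R² = 1.5704 × (6371)² ≈ 63742000 km².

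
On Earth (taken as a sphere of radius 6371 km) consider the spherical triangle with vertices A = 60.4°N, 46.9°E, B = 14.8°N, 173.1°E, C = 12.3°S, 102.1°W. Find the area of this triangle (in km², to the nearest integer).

Side lengths (central angles): a = 1.5396, b = 2.2129, c = 1.6308 rad; semiperimeter s = 2.6916.
By l'Huilier's theorem, tan(E/4) = √[tan(s/2) tan((s−a)/2) tan((s−b)/2) tan((s−c)/2)], giving spherical excess E = 2.2697 rad.
Area = E·R² = 2.2697 × (6371)² ≈ 92127856 km².

92127856 km²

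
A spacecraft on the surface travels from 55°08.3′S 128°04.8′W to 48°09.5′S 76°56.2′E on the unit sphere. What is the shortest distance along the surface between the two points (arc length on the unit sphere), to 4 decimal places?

With latitudes φ₁ = -55.138°, φ₂ = -48.158° and longitude difference Δλ = -154.983°:
cos c = sin φ₁ sin φ₂ + cos φ₁ cos φ₂ cos Δλ = (-0.8205)(-0.7450) + (0.5716)(0.6671)(-0.9062) = 0.26576,
so c = arccos(0.26576) = 1.30180 rad.
On the unit sphere the arc length equals the central angle: 1.3018.

1.3018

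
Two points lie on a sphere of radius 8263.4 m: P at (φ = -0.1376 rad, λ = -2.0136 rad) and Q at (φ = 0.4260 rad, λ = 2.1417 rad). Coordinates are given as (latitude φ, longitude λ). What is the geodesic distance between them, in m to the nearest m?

With latitudes φ₁ = -7.884°, φ₂ = 24.408° and longitude difference Δλ = -121.919°:
cos c = sin φ₁ sin φ₂ + cos φ₁ cos φ₂ cos Δλ = (-0.1372)(0.4132) + (0.9905)(0.9106)(-0.5287) = -0.53359,
so c = arccos(-0.53359) = 2.13364 rad.
Distance = R·c = 8263.4 × 2.1336 ≈ 17631 m.

17631 m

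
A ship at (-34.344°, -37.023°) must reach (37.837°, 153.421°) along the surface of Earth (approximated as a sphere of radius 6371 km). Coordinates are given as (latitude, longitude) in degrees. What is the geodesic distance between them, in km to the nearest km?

19000 km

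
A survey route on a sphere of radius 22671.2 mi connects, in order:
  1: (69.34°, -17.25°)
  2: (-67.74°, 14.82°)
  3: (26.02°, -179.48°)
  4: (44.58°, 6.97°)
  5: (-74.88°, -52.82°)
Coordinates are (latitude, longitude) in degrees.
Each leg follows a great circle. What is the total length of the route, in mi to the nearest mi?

Leg 1→2: central angle 2.4230 rad, distance 54931.2 mi.
Leg 2→3: central angle 2.3977 rad, distance 54359.4 mi.
Leg 3→4: central angle 1.9051 rad, distance 43190.9 mi.
Leg 4→5: central angle 2.1946 rad, distance 49754.1 mi.
Total: 54931.2 + 54359.4 + 43190.9 + 49754.1 ≈ 202236 mi.

202236 mi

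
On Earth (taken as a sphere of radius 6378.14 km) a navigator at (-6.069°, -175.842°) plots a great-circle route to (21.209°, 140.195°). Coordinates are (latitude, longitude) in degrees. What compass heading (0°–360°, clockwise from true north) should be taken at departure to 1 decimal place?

303.6°

With φ₁ = -0.1059, φ₂ = 0.3702, Δλ = -0.7673 rad, the forward-azimuth formula gives
θ = atan2( sin Δλ cos φ₂ , cos φ₁ sin φ₂ − sin φ₁ cos φ₂ cos Δλ ) = atan2(-0.6472, 0.4307) = -56.36°.
Adding 360° brings this into [0°, 360°): 303.6°.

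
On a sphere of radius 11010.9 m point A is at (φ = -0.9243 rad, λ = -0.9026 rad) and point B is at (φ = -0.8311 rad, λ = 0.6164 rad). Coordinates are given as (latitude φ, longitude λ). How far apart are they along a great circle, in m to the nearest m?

10063 m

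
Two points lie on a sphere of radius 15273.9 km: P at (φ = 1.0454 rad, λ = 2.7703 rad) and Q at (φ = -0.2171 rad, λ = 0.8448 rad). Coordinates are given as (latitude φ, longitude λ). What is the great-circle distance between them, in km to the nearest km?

29559 km

In radians: φ₁ = 1.0454, φ₂ = -0.2171, Δλ = -110.323° = -1.9255 rad.
Haversine: a = sin²(Δφ/2) + cos φ₁ cos φ₂ sin²(Δλ/2) = 0.3483 + (0.5016)(0.9765)(0.6737) = 0.67823.
Central angle c = 2·arcsin(√a) = 1.93527 rad.
Distance = R·c = 15273.9 × 1.9353 ≈ 29559 km.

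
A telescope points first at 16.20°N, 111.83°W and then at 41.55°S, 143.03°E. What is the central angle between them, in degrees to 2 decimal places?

111.89°

With latitudes φ₁ = 16.200°, φ₂ = -41.550° and longitude difference Δλ = -105.140°:
Haversine: a = sin²(Δφ/2) + cos φ₁ cos φ₂ sin²(Δλ/2) = 0.2332 + (0.9603)(0.7484)(0.6306) = 0.68637.
Central angle c = 2·arcsin(√a) = 1.95276 rad.
So the angular separation is 111.89°.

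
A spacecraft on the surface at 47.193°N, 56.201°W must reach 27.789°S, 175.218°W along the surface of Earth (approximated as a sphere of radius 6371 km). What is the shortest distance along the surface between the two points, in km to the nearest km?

In radians: φ₁ = 0.8237, φ₂ = -0.4850, Δλ = -119.017° = -2.0772 rad.
Haversine: a = sin²(Δφ/2) + cos φ₁ cos φ₂ sin²(Δλ/2) = 0.3704 + (0.6795)(0.8847)(0.7425) = 0.81682.
Central angle c = 2·arcsin(√a) = 2.25705 rad.
Distance = R·c = 6371 × 2.2570 ≈ 14380 km.

14380 km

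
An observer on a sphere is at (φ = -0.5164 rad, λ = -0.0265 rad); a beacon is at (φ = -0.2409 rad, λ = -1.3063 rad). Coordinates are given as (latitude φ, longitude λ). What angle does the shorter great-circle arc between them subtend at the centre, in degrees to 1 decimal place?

68.9°

With latitudes φ₁ = -29.588°, φ₂ = -13.803° and longitude difference Δλ = -73.327°:
cos c = sin φ₁ sin φ₂ + cos φ₁ cos φ₂ cos Δλ = (-0.4938)(-0.2386) + (0.8696)(0.9711)(0.2869) = 0.36009,
so c = arccos(0.36009) = 1.20243 rad.
So the angular separation is 68.9°.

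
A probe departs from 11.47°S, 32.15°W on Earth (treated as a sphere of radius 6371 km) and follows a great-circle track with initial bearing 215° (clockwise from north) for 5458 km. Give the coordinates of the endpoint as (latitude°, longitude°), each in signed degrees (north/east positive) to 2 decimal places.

Angular distance δ = d/R = 5458/6371 = 0.85669 rad; initial bearing θ = 3.7525 rad.
sin φ₂ = sin φ₁ cos δ + cos φ₁ sin δ cos θ = (-0.1989)(0.6549) + (0.9800)(0.7557)(-0.8192) = -0.7369, so φ₂ = -47.47°.
Δλ = atan2(sin θ sin δ cos φ₁, cos δ − sin φ₁ sin φ₂) = atan2(-0.4248, 0.5084) = -39.880°.
λ₂ = -32.150° − 39.880° = -72.03°.

-47.47°, -72.03°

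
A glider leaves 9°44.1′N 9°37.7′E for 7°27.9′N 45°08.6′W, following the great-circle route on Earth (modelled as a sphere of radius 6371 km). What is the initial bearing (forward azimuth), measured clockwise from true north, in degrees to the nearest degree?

272°

Δλ = -54.772° = -0.9559 rad.
y = sin Δλ · cos φ₂ = (-0.8169)(0.9915) = -0.8099
x = cos φ₁ sin φ₂ − sin φ₁ cos φ₂ cos Δλ = (0.9856)(0.1299) − (0.1691)(0.9915)(0.5768) = 0.0313
θ = atan2(y, x) = -87.78°; adding 360° gives 272°.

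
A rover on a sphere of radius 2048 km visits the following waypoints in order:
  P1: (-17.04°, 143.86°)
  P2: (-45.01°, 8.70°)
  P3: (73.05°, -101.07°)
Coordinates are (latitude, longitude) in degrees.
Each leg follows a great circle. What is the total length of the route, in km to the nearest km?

Leg P1→P2: central angle 1.8463 rad, distance 3781.3 km.
Leg P2→P3: central angle 2.4132 rad, distance 4942.2 km.
Total: 3781.3 + 4942.2 ≈ 8723 km.

8723 km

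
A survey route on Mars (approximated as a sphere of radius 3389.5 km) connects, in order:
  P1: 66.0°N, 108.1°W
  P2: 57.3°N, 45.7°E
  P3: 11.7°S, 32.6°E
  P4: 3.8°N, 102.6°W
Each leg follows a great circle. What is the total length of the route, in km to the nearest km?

15378 km

Leg P1→P2: central angle 0.9623 rad, distance 3261.9 km.
Leg P2→P3: central angle 1.2190 rad, distance 4131.7 km.
Leg P3→P4: central angle 2.3557 rad, distance 7984.6 km.
Total: 3261.9 + 4131.7 + 7984.6 ≈ 15378 km.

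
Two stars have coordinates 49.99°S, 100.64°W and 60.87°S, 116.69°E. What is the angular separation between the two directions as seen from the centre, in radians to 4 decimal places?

1.1371 rad

In radians: φ₁ = -0.8725, φ₂ = -1.0624, Δλ = -142.670° = -2.4901 rad.
Haversine: a = sin²(Δφ/2) + cos φ₁ cos φ₂ sin²(Δλ/2) = 0.0090 + (0.6429)(0.4868)(0.8976) = 0.28990.
Central angle c = 2·arcsin(√a) = 1.13714 rad.
So the angular separation is 1.1371 rad.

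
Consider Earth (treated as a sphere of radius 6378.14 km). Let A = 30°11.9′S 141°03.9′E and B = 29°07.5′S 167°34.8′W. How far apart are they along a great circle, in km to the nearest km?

With latitudes φ₁ = -30.198°, φ₂ = -29.125° and longitude difference Δλ = 51.355°:
cos c = sin φ₁ sin φ₂ + cos φ₁ cos φ₂ cos Δλ = (-0.5030)(-0.4867) + (0.8643)(0.8736)(0.6245) = 0.71631,
so c = arccos(0.71631) = 0.77229 rad.
Distance = R·c = 6378.14 × 0.7723 ≈ 4926 km.

4926 km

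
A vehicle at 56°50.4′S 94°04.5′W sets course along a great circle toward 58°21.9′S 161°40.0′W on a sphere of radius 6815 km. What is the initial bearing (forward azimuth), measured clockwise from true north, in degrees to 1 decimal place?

238.4°

With φ₁ = -0.9920, φ₂ = -1.0187, Δλ = -1.1797 rad, the forward-azimuth formula gives
θ = atan2( sin Δλ cos φ₂ , cos φ₁ sin φ₂ − sin φ₁ cos φ₂ cos Δλ ) = atan2(-0.4849, -0.2983) = -121.60°.
Adding 360° brings this into [0°, 360°): 238.4°.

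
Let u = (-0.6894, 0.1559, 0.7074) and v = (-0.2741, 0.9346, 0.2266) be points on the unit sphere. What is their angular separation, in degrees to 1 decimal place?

60.3°

u·v = 0.4950; |u| = 1.0000, |v| = 1.0000.
cos θ = (u·v)/(|u||v|) = 0.4950, so θ = 60.3°.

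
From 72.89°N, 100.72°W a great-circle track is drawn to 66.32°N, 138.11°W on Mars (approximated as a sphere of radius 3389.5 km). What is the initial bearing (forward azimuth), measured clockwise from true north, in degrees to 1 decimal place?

261.7°

With φ₁ = 1.2722, φ₂ = 1.1575, Δλ = -0.6526 rad, the forward-azimuth formula gives
θ = atan2( sin Δλ cos φ₂ , cos φ₁ sin φ₂ − sin φ₁ cos φ₂ cos Δλ ) = atan2(-0.2439, -0.0355) = -98.29°.
Adding 360° brings this into [0°, 360°): 261.7°.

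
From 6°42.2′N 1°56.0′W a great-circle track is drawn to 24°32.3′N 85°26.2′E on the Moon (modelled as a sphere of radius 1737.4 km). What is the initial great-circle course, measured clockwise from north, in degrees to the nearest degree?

Δλ = 87.370° = 1.5249 rad.
y = sin Δλ · cos φ₂ = (0.9989)(0.9097) = 0.9087
x = cos φ₁ sin φ₂ − sin φ₁ cos φ₂ cos Δλ = (0.9932)(0.4153) − (0.1167)(0.9097)(0.0459) = 0.4076
θ = atan2(y, x) = 65.84°, so the bearing is 66°.

66°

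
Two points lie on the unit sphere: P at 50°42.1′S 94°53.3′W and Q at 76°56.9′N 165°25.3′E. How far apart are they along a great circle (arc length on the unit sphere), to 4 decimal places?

2.4622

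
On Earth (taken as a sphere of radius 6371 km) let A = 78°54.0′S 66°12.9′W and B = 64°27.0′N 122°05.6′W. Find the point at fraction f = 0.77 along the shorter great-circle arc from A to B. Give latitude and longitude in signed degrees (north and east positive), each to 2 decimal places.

31.34°, -111.10°

Central angle δ = 2.5658 rad. Interpolating on the sphere with fraction f = 0.77:
P = [sin((1−f)δ)·A + sin(fδ)·B] / sin δ = 1.0220·A + 1.6880·B in Cartesian coordinates,
giving P = (-0.3075, -0.7968, 0.5201), i.e. latitude 31.34°, longitude -111.10°.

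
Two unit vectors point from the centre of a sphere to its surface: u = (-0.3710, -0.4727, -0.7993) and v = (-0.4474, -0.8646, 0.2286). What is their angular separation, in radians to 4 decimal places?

u·v = 0.3920; |u| = 1.0000, |v| = 1.0000.
cos θ = (u·v)/(|u||v|) = 0.3920, so θ = 1.1680 rad.

1.1680 rad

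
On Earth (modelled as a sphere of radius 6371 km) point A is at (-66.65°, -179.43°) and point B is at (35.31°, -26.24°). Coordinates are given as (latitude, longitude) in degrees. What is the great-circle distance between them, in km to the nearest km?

In radians: φ₁ = -1.1633, φ₂ = 0.6163, Δλ = 153.190° = 2.6737 rad.
cos c = sin φ₁ sin φ₂ + cos φ₁ cos φ₂ cos Δλ = (-0.9181)(0.5780) + (0.3963)(0.8160)(-0.8925) = -0.81933,
so c = arccos(-0.81933) = 2.53104 rad.
Distance = R·c = 6371 × 2.5310 ≈ 16125 km.

16125 km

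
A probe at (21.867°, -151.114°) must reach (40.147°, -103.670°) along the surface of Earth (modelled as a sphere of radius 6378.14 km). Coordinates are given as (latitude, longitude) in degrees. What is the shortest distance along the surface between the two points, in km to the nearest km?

Let φ₁ = 0.3817 rad, φ₂ = 0.7007 rad, and Δλ = 0.8281 rad.
cos c = sin φ₁ sin φ₂ + cos φ₁ cos φ₂ cos Δλ = (0.3725)(0.6448) + (0.9281)(0.7644)(0.6763) = 0.71991,
so c = arccos(0.71991) = 0.76712 rad.
Distance = R·c = 6378.14 × 0.7671 ≈ 4893 km.

4893 km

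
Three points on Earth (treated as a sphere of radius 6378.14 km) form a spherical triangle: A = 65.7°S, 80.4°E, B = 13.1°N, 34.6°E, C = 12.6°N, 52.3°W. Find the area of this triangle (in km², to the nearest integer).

Side lengths (central angles): a = 1.4698, b = 2.0614, c = 1.4979 rad; semiperimeter s = 2.5145.
By l'Huilier's theorem, tan(E/4) = √[tan(s/2) tan((s−a)/2) tan((s−b)/2) tan((s−c)/2)], giving spherical excess E = 1.7821 rad.
Area = E·R² = 1.7821 × (6378.14)² ≈ 72498831 km².

72498831 km²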